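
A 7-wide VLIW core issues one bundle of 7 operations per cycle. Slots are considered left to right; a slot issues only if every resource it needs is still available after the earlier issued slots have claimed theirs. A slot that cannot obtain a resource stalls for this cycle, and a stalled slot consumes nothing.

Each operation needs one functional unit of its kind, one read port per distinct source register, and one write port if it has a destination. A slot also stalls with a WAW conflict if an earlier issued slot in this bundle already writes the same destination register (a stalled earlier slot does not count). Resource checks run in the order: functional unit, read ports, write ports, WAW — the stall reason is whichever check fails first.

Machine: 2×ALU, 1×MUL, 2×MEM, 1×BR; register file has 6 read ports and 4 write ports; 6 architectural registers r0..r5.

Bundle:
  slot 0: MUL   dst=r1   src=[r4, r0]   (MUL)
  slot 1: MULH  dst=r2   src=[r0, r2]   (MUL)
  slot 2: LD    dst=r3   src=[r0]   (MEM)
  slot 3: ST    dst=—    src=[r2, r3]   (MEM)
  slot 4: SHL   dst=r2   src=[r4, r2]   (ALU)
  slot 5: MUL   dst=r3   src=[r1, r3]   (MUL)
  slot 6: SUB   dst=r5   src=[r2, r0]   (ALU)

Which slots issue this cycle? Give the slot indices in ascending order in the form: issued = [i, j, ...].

issued = [0, 2, 3]

  0. MUL→r1 ⇒ go  {2A/0Mu/2Ld/1B | 4r 3w}
  1. MUL→r2 ⇒ no(FU)  {2A/0Mu/2Ld/1B | 4r 3w}
  2. MEM→r3 ⇒ go  {2A/0Mu/1Ld/1B | 3r 2w}
  3. MEM ⇒ go  {2A/0Mu/0Ld/1B | 1r 2w}
  4. ALU→r2 ⇒ no(RD_PORT)  {2A/0Mu/0Ld/1B | 1r 2w}
  5. MUL→r3 ⇒ no(FU)  {2A/0Mu/0Ld/1B | 1r 2w}
  6. ALU→r5 ⇒ no(RD_PORT)  {2A/0Mu/0Ld/1B | 1r 2w}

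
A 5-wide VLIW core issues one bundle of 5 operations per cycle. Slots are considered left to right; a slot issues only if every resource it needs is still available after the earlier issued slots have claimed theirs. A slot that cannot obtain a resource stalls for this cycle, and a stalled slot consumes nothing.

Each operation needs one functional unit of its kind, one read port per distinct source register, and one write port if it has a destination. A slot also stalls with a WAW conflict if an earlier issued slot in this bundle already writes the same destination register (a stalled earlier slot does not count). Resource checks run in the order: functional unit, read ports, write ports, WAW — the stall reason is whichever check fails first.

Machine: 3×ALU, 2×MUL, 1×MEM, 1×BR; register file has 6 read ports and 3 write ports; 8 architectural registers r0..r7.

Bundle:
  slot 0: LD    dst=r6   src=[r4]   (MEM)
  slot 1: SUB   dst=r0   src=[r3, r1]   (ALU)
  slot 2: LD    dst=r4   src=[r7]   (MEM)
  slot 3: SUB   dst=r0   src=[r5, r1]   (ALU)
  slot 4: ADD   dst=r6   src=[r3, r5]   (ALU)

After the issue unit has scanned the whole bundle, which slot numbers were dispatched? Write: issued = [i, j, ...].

#0 MEM src=r4 dispatched  <A:3 Mu:2 Ld:0 B:1 rd:5 wr:2>
#1 ALU src=r3,r1 dispatched  <A:2 Mu:2 Ld:0 B:1 rd:3 wr:1>
#2 MEM src=r7 held:FU  <A:2 Mu:2 Ld:0 B:1 rd:3 wr:1>
#3 ALU src=r5,r1 held:WAW  <A:2 Mu:2 Ld:0 B:1 rd:3 wr:1>
#4 ALU src=r3,r5 held:WAW  <A:2 Mu:2 Ld:0 B:1 rd:3 wr:1>

issued = [0, 1]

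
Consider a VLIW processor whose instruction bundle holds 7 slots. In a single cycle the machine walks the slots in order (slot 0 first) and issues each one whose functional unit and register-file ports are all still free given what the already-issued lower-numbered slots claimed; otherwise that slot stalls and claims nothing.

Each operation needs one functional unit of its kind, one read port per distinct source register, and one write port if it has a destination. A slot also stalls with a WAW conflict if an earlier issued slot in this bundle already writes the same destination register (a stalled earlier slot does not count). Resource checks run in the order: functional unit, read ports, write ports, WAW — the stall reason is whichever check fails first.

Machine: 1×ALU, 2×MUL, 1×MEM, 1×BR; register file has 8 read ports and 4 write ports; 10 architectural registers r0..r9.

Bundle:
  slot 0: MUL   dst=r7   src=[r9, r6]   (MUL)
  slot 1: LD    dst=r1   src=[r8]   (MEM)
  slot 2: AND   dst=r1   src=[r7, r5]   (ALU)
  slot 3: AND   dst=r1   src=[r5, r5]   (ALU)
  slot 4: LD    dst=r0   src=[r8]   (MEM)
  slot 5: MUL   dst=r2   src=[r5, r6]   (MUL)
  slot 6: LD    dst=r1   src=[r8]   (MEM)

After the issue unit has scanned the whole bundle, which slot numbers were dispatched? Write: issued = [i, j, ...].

issued = [0, 1, 5]

#0 MUL src=r9,r6 dispatched  <A:1 Mu:1 Ld:1 B:1 rd:6 wr:3>
#1 MEM src=r8 dispatched  <A:1 Mu:1 Ld:0 B:1 rd:5 wr:2>
#2 ALU src=r7,r5 held:WAW  <A:1 Mu:1 Ld:0 B:1 rd:5 wr:2>
#3 ALU src=r5,r5 held:WAW  <A:1 Mu:1 Ld:0 B:1 rd:5 wr:2>
#4 MEM src=r8 held:FU  <A:1 Mu:1 Ld:0 B:1 rd:5 wr:2>
#5 MUL src=r5,r6 dispatched  <A:1 Mu:0 Ld:0 B:1 rd:3 wr:1>
#6 MEM src=r8 held:FU  <A:1 Mu:0 Ld:0 B:1 rd:3 wr:1>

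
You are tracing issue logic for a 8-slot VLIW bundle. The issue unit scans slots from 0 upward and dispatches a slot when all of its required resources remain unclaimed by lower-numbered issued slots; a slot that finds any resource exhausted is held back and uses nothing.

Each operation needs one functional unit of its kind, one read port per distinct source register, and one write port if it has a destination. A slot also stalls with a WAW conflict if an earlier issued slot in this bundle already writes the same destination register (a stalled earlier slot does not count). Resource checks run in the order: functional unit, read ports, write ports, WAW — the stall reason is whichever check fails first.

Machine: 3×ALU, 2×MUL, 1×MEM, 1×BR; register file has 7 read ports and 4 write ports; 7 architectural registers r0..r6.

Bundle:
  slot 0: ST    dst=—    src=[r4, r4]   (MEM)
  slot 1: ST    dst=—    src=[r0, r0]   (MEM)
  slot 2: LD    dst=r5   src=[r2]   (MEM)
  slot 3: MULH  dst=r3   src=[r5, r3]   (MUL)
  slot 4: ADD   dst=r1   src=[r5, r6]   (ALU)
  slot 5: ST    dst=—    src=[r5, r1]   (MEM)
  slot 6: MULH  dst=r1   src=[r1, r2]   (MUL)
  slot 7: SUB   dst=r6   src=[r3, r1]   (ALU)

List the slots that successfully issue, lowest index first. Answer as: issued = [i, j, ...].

issued = [0, 3, 4, 7]

[0] MEM needs rd=1 wr=0: ok; after: ALU=3 MUL=2 MEM=0 BR=1, R=6, W=4
[1] MEM needs rd=1 wr=0: FU; after: ALU=3 MUL=2 MEM=0 BR=1, R=6, W=4
[2] MEM needs rd=1 wr=1: FU; after: ALU=3 MUL=2 MEM=0 BR=1, R=6, W=4
[3] MUL needs rd=2 wr=1: ok; after: ALU=3 MUL=1 MEM=0 BR=1, R=4, W=3
[4] ALU needs rd=2 wr=1: ok; after: ALU=2 MUL=1 MEM=0 BR=1, R=2, W=2
[5] MEM needs rd=2 wr=0: FU; after: ALU=2 MUL=1 MEM=0 BR=1, R=2, W=2
[6] MUL needs rd=2 wr=1: WAW; after: ALU=2 MUL=1 MEM=0 BR=1, R=2, W=2
[7] ALU needs rd=2 wr=1: ok; after: ALU=1 MUL=1 MEM=0 BR=1, R=0, W=1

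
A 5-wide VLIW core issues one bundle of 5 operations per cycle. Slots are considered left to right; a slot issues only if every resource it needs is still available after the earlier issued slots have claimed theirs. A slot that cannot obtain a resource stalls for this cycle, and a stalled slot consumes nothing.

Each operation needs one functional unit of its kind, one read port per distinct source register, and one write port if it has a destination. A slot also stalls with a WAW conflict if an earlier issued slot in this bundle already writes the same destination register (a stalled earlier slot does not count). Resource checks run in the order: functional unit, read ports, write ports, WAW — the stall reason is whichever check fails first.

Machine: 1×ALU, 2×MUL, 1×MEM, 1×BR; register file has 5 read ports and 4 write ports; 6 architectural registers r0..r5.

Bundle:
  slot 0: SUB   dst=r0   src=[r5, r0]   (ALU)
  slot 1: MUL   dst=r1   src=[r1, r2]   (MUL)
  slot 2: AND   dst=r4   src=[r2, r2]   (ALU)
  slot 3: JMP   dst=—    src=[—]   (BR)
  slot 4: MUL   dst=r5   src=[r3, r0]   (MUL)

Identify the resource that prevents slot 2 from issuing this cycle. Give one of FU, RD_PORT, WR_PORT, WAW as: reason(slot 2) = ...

reason(slot 2) = FU

#0 ALU src=r5,r0 dispatched  <A:0 Mu:2 Ld:1 B:1 rd:3 wr:3>
#1 MUL src=r1,r2 dispatched  <A:0 Mu:1 Ld:1 B:1 rd:1 wr:2>
#2 ALU src=r2,r2 held:FU  <A:0 Mu:1 Ld:1 B:1 rd:1 wr:2>
#3 BR src=- dispatched  <A:0 Mu:1 Ld:1 B:0 rd:1 wr:2>
#4 MUL src=r3,r0 held:RD_PORT  <A:0 Mu:1 Ld:1 B:0 rd:1 wr:2>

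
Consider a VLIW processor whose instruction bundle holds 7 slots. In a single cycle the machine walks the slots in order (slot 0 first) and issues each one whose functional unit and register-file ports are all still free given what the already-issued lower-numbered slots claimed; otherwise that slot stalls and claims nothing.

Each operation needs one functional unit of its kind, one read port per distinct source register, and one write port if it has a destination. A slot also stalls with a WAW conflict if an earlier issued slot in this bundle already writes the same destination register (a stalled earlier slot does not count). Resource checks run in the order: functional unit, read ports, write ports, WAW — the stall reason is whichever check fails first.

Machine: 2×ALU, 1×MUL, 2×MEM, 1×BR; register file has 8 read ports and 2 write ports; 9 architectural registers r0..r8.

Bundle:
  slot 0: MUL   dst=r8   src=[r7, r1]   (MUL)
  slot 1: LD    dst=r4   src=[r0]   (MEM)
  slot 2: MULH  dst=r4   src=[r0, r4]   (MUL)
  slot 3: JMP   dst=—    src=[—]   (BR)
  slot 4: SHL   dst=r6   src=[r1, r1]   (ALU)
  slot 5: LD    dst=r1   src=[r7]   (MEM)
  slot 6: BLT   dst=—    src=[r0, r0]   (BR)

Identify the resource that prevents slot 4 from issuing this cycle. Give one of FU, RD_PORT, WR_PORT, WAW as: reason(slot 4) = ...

#0 MUL src=r7,r1 dispatched  <A:2 Mu:0 Ld:2 B:1 rd:6 wr:1>
#1 MEM src=r0 dispatched  <A:2 Mu:0 Ld:1 B:1 rd:5 wr:0>
#2 MUL src=r0,r4 held:FU  <A:2 Mu:0 Ld:1 B:1 rd:5 wr:0>
#3 BR src=- dispatched  <A:2 Mu:0 Ld:1 B:0 rd:5 wr:0>
#4 ALU src=r1,r1 held:WR_PORT  <A:2 Mu:0 Ld:1 B:0 rd:5 wr:0>
#5 MEM src=r7 held:WR_PORT  <A:2 Mu:0 Ld:1 B:0 rd:5 wr:0>
#6 BR src=r0,r0 held:FU  <A:2 Mu:0 Ld:1 B:0 rd:5 wr:0>

reason(slot 4) = WR_PORT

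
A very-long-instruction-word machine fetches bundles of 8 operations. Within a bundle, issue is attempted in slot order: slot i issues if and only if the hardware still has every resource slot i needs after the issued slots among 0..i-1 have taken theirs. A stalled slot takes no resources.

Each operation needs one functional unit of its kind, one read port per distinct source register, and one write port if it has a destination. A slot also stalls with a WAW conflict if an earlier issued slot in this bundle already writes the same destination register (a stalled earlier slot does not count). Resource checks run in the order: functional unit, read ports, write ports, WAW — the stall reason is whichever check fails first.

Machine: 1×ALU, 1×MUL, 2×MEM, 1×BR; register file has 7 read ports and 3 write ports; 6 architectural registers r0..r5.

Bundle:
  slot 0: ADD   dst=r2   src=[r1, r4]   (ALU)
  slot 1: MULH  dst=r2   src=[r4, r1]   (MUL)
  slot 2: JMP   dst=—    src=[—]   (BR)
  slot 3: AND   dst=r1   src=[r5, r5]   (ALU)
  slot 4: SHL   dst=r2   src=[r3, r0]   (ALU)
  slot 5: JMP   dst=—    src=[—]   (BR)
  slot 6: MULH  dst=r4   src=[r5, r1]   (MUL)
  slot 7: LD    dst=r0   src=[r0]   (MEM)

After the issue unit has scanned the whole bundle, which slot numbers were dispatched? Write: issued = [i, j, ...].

issued = [0, 2, 6, 7]

[0] ALU needs rd=2 wr=1: ok; after: ALU=0 MUL=1 MEM=2 BR=1, R=5, W=2
[1] MUL needs rd=2 wr=1: WAW; after: ALU=0 MUL=1 MEM=2 BR=1, R=5, W=2
[2] BR needs rd=0 wr=0: ok; after: ALU=0 MUL=1 MEM=2 BR=0, R=5, W=2
[3] ALU needs rd=1 wr=1: FU; after: ALU=0 MUL=1 MEM=2 BR=0, R=5, W=2
[4] ALU needs rd=2 wr=1: FU; after: ALU=0 MUL=1 MEM=2 BR=0, R=5, W=2
[5] BR needs rd=0 wr=0: FU; after: ALU=0 MUL=1 MEM=2 BR=0, R=5, W=2
[6] MUL needs rd=2 wr=1: ok; after: ALU=0 MUL=0 MEM=2 BR=0, R=3, W=1
[7] MEM needs rd=1 wr=1: ok; after: ALU=0 MUL=0 MEM=1 BR=0, R=2, W=0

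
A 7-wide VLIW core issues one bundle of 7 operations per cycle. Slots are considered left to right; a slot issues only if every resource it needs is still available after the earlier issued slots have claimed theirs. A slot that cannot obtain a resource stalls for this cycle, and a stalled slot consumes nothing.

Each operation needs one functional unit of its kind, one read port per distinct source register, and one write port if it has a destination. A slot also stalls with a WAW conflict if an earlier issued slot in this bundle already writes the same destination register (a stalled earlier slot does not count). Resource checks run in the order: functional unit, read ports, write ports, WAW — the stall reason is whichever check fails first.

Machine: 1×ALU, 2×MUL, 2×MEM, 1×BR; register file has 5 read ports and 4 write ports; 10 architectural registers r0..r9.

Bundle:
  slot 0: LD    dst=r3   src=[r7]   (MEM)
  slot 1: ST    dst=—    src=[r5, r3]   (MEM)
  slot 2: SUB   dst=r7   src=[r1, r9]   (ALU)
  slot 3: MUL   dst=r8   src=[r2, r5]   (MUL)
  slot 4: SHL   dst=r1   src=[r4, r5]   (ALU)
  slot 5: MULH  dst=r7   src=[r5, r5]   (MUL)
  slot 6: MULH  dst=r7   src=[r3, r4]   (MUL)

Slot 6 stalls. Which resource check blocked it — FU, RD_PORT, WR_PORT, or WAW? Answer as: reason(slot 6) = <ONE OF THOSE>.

slot 0 (MEM): ISSUE — free A1,Mu2,Ld1,B1 rp4 wp3
slot 1 (MEM): ISSUE — free A1,Mu2,Ld0,B1 rp2 wp3
slot 2 (ALU): ISSUE — free A0,Mu2,Ld0,B1 rp0 wp2
slot 3 (MUL): stall RD_PORT — free A0,Mu2,Ld0,B1 rp0 wp2
slot 4 (ALU): stall FU — free A0,Mu2,Ld0,B1 rp0 wp2
slot 5 (MUL): stall RD_PORT — free A0,Mu2,Ld0,B1 rp0 wp2
slot 6 (MUL): stall RD_PORT — free A0,Mu2,Ld0,B1 rp0 wp2

reason(slot 6) = RD_PORT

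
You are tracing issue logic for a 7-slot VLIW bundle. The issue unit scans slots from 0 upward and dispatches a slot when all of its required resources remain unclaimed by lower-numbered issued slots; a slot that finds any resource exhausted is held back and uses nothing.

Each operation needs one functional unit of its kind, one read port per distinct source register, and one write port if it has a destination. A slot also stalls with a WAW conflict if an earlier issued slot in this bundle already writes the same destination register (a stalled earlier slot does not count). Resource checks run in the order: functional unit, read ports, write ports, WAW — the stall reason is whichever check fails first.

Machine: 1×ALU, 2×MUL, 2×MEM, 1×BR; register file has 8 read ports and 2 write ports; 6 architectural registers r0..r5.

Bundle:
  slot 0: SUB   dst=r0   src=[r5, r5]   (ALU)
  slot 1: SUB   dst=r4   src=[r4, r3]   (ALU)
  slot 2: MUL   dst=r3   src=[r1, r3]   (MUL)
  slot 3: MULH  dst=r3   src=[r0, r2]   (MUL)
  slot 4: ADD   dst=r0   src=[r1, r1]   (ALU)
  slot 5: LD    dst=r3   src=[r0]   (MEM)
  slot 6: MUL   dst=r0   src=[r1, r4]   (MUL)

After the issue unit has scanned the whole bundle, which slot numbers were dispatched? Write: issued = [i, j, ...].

[0] ALU needs rd=1 wr=1: ok; after: ALU=0 MUL=2 MEM=2 BR=1, R=7, W=1
[1] ALU needs rd=2 wr=1: FU; after: ALU=0 MUL=2 MEM=2 BR=1, R=7, W=1
[2] MUL needs rd=2 wr=1: ok; after: ALU=0 MUL=1 MEM=2 BR=1, R=5, W=0
[3] MUL needs rd=2 wr=1: WR_PORT; after: ALU=0 MUL=1 MEM=2 BR=1, R=5, W=0
[4] ALU needs rd=1 wr=1: FU; after: ALU=0 MUL=1 MEM=2 BR=1, R=5, W=0
[5] MEM needs rd=1 wr=1: WR_PORT; after: ALU=0 MUL=1 MEM=2 BR=1, R=5, W=0
[6] MUL needs rd=2 wr=1: WR_PORT; after: ALU=0 MUL=1 MEM=2 BR=1, R=5, W=0

issued = [0, 2]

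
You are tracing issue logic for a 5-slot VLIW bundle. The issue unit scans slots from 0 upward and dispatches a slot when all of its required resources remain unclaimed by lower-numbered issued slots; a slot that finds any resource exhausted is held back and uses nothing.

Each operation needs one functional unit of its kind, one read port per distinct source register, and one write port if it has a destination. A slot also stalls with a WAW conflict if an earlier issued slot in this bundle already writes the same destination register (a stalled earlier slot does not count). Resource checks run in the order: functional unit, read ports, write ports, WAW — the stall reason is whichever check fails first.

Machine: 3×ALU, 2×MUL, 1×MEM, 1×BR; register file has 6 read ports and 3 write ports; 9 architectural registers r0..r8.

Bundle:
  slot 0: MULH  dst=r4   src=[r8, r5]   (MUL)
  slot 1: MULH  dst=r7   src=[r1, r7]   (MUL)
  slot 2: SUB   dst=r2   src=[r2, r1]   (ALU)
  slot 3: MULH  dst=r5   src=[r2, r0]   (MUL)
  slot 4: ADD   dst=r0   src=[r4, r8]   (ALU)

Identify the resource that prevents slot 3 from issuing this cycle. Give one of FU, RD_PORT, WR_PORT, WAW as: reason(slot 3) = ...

reason(slot 3) = FU

  0. MUL→r4 ⇒ go  {3A/1Mu/1Ld/1B | 4r 2w}
  1. MUL→r7 ⇒ go  {3A/0Mu/1Ld/1B | 2r 1w}
  2. ALU→r2 ⇒ go  {2A/0Mu/1Ld/1B | 0r 0w}
  3. MUL→r5 ⇒ no(FU)  {2A/0Mu/1Ld/1B | 0r 0w}
  4. ALU→r0 ⇒ no(RD_PORT)  {2A/0Mu/1Ld/1B | 0r 0w}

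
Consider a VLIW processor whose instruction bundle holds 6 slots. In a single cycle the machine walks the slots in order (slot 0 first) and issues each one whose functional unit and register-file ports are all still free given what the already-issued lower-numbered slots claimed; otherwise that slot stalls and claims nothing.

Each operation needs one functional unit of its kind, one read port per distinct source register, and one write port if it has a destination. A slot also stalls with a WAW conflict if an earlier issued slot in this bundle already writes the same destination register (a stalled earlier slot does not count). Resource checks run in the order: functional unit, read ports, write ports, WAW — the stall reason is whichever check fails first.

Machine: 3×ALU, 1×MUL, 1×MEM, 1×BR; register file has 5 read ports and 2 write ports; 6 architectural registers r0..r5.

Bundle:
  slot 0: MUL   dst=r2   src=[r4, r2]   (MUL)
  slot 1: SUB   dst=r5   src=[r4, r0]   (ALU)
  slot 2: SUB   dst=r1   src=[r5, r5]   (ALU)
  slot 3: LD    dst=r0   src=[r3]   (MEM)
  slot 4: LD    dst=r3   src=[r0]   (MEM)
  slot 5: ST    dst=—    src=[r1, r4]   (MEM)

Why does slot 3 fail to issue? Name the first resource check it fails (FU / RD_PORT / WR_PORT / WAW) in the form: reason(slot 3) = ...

reason(slot 3) = WR_PORT

slot 0 (MUL): ISSUE — free A3,Mu0,Ld1,B1 rp3 wp1
slot 1 (ALU): ISSUE — free A2,Mu0,Ld1,B1 rp1 wp0
slot 2 (ALU): stall WR_PORT — free A2,Mu0,Ld1,B1 rp1 wp0
slot 3 (MEM): stall WR_PORT — free A2,Mu0,Ld1,B1 rp1 wp0
slot 4 (MEM): stall WR_PORT — free A2,Mu0,Ld1,B1 rp1 wp0
slot 5 (MEM): stall RD_PORT — free A2,Mu0,Ld1,B1 rp1 wp0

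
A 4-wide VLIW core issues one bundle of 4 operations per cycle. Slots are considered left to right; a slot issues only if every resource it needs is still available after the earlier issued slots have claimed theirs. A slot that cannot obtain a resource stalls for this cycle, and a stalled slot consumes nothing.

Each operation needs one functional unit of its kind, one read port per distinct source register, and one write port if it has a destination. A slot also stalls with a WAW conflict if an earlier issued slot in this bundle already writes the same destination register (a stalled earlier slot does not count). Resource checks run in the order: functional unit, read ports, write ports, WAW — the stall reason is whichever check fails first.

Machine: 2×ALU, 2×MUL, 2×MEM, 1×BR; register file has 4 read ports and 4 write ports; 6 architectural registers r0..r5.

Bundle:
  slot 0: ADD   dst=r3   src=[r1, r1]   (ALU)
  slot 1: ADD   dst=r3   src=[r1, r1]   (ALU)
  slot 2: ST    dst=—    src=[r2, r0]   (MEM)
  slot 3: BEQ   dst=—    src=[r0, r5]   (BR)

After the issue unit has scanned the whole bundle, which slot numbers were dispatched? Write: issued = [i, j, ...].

issued = [0, 2]

[0] ALU needs rd=1 wr=1: ok; after: ALU=1 MUL=2 MEM=2 BR=1, R=3, W=3
[1] ALU needs rd=1 wr=1: WAW; after: ALU=1 MUL=2 MEM=2 BR=1, R=3, W=3
[2] MEM needs rd=2 wr=0: ok; after: ALU=1 MUL=2 MEM=1 BR=1, R=1, W=3
[3] BR needs rd=2 wr=0: RD_PORT; after: ALU=1 MUL=2 MEM=1 BR=1, R=1, W=3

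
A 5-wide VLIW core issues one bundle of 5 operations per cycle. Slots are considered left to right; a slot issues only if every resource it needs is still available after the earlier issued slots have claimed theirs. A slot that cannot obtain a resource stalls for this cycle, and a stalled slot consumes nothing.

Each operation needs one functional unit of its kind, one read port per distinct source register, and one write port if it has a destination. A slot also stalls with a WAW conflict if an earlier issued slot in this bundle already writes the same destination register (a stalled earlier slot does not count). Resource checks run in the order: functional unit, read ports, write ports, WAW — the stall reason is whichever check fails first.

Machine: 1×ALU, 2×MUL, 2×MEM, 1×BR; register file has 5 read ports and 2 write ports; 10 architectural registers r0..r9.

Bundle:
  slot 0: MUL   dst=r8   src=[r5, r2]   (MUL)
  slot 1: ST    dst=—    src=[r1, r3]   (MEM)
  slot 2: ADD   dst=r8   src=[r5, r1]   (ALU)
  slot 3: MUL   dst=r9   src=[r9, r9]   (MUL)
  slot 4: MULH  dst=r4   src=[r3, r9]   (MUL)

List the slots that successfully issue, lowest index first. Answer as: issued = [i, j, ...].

issued = [0, 1, 3]

#0 MUL src=r5,r2 dispatched  <A:1 Mu:1 Ld:2 B:1 rd:3 wr:1>
#1 MEM src=r1,r3 dispatched  <A:1 Mu:1 Ld:1 B:1 rd:1 wr:1>
#2 ALU src=r5,r1 held:RD_PORT  <A:1 Mu:1 Ld:1 B:1 rd:1 wr:1>
#3 MUL src=r9,r9 dispatched  <A:1 Mu:0 Ld:1 B:1 rd:0 wr:0>
#4 MUL src=r3,r9 held:FU  <A:1 Mu:0 Ld:1 B:1 rd:0 wr:0>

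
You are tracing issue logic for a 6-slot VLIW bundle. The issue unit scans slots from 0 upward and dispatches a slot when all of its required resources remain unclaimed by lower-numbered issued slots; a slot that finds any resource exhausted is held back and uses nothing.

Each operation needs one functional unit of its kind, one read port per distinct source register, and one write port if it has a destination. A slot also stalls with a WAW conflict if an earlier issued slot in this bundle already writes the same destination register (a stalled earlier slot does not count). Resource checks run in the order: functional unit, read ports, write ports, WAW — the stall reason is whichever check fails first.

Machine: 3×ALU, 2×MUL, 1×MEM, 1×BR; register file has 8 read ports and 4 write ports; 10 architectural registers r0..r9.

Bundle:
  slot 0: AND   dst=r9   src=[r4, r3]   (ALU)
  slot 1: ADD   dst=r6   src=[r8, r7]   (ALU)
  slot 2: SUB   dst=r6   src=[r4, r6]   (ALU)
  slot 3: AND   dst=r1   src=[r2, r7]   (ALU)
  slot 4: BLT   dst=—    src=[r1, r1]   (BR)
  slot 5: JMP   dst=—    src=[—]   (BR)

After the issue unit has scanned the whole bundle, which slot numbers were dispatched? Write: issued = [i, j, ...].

issued = [0, 1, 3, 4]

(0) want 1×ALU +2rd +1wr — yes → AL2|MU2|ME1|BR1|rd6|wr3
(1) want 1×ALU +2rd +1wr — yes → AL1|MU2|ME1|BR1|rd4|wr2
(2) want 1×ALU +2rd +1wr — WAW → AL1|MU2|ME1|BR1|rd4|wr2
(3) want 1×ALU +2rd +1wr — yes → AL0|MU2|ME1|BR1|rd2|wr1
(4) want 1×BR +1rd +0wr — yes → AL0|MU2|ME1|BR0|rd1|wr1
(5) want 1×BR +0rd +0wr — FU → AL0|MU2|ME1|BR0|rd1|wr1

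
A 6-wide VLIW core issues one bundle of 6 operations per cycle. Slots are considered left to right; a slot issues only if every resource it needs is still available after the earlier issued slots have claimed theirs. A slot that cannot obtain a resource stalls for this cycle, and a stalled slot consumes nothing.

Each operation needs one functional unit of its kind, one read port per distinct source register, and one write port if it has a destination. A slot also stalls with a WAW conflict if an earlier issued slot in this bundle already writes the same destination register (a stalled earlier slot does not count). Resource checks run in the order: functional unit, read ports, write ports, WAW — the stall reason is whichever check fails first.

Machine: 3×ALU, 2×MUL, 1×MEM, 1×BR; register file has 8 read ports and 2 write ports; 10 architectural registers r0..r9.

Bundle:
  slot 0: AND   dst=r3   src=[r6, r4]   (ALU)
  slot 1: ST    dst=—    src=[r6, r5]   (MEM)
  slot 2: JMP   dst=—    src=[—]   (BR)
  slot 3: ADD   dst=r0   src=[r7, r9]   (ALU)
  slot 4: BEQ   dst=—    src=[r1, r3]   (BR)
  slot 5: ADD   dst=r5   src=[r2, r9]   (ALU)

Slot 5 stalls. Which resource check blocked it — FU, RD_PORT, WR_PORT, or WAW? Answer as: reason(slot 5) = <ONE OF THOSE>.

(0) want 1×ALU +2rd +1wr — yes → AL2|MU2|ME1|BR1|rd6|wr1
(1) want 1×MEM +2rd +0wr — yes → AL2|MU2|ME0|BR1|rd4|wr1
(2) want 1×BR +0rd +0wr — yes → AL2|MU2|ME0|BR0|rd4|wr1
(3) want 1×ALU +2rd +1wr — yes → AL1|MU2|ME0|BR0|rd2|wr0
(4) want 1×BR +2rd +0wr — FU → AL1|MU2|ME0|BR0|rd2|wr0
(5) want 1×ALU +2rd +1wr — WR_PORT → AL1|MU2|ME0|BR0|rd2|wr0

reason(slot 5) = WR_PORT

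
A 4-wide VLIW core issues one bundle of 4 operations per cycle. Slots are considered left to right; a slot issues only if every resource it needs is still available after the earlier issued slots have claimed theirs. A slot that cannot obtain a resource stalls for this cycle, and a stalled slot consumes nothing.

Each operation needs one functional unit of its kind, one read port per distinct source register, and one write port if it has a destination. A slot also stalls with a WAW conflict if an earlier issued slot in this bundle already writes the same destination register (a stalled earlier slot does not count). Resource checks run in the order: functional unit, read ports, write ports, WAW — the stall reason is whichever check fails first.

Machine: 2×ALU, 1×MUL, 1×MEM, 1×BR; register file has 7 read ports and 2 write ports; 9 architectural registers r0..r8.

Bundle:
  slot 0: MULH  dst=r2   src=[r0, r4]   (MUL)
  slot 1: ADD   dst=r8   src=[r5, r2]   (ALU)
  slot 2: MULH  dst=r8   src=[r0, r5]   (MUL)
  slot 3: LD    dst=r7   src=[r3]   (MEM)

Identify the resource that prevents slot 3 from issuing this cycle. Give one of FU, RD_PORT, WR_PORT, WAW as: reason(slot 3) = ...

reason(slot 3) = WR_PORT

(0) want 1×MUL +2rd +1wr — yes → AL2|MU0|ME1|BR1|rd5|wr1
(1) want 1×ALU +2rd +1wr — yes → AL1|MU0|ME1|BR1|rd3|wr0
(2) want 1×MUL +2rd +1wr — FU → AL1|MU0|ME1|BR1|rd3|wr0
(3) want 1×MEM +1rd +1wr — WR_PORT → AL1|MU0|ME1|BR1|rd3|wr0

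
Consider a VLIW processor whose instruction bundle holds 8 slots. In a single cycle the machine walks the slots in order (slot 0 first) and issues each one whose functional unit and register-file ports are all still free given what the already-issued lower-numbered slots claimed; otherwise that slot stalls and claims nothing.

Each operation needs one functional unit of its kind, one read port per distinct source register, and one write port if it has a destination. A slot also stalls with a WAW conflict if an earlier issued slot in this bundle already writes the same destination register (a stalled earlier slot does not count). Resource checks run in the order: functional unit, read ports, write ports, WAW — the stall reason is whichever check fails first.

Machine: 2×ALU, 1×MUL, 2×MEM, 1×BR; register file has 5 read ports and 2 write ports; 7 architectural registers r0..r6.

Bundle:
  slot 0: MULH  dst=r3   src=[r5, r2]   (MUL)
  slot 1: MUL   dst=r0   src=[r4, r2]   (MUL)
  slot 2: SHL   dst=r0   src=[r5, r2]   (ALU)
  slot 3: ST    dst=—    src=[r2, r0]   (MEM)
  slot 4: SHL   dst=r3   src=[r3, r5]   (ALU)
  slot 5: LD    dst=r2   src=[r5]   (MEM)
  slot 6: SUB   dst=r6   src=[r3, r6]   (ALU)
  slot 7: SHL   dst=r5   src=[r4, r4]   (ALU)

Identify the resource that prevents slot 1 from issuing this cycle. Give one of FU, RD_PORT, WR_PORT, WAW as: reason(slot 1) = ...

slot 0 (MUL): ISSUE — free A2,Mu0,Ld2,B1 rp3 wp1
slot 1 (MUL): stall FU — free A2,Mu0,Ld2,B1 rp3 wp1
slot 2 (ALU): ISSUE — free A1,Mu0,Ld2,B1 rp1 wp0
slot 3 (MEM): stall RD_PORT — free A1,Mu0,Ld2,B1 rp1 wp0
slot 4 (ALU): stall RD_PORT — free A1,Mu0,Ld2,B1 rp1 wp0
slot 5 (MEM): stall WR_PORT — free A1,Mu0,Ld2,B1 rp1 wp0
slot 6 (ALU): stall RD_PORT — free A1,Mu0,Ld2,B1 rp1 wp0
slot 7 (ALU): stall WR_PORT — free A1,Mu0,Ld2,B1 rp1 wp0

reason(slot 1) = FU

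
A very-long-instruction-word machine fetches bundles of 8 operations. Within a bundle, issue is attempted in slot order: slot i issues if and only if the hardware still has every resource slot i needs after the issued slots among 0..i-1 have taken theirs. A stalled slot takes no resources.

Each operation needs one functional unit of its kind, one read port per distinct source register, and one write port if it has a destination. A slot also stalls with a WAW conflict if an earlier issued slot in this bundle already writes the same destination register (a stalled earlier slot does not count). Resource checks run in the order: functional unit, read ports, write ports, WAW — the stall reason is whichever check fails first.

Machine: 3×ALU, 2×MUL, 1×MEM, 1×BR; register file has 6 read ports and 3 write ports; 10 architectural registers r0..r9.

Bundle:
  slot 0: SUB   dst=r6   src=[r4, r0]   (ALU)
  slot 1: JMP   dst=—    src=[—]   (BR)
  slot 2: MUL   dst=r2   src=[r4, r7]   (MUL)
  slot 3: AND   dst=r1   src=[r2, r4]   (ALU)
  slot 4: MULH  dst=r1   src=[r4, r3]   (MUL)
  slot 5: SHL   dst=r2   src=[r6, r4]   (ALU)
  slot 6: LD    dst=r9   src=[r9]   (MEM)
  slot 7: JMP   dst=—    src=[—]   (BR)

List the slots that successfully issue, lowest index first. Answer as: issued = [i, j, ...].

#0 ALU src=r4,r0 dispatched  <A:2 Mu:2 Ld:1 B:1 rd:4 wr:2>
#1 BR src=- dispatched  <A:2 Mu:2 Ld:1 B:0 rd:4 wr:2>
#2 MUL src=r4,r7 dispatched  <A:2 Mu:1 Ld:1 B:0 rd:2 wr:1>
#3 ALU src=r2,r4 dispatched  <A:1 Mu:1 Ld:1 B:0 rd:0 wr:0>
#4 MUL src=r4,r3 held:RD_PORT  <A:1 Mu:1 Ld:1 B:0 rd:0 wr:0>
#5 ALU src=r6,r4 held:RD_PORT  <A:1 Mu:1 Ld:1 B:0 rd:0 wr:0>
#6 MEM src=r9 held:RD_PORT  <A:1 Mu:1 Ld:1 B:0 rd:0 wr:0>
#7 BR src=- held:FU  <A:1 Mu:1 Ld:1 B:0 rd:0 wr:0>

issued = [0, 1, 2, 3]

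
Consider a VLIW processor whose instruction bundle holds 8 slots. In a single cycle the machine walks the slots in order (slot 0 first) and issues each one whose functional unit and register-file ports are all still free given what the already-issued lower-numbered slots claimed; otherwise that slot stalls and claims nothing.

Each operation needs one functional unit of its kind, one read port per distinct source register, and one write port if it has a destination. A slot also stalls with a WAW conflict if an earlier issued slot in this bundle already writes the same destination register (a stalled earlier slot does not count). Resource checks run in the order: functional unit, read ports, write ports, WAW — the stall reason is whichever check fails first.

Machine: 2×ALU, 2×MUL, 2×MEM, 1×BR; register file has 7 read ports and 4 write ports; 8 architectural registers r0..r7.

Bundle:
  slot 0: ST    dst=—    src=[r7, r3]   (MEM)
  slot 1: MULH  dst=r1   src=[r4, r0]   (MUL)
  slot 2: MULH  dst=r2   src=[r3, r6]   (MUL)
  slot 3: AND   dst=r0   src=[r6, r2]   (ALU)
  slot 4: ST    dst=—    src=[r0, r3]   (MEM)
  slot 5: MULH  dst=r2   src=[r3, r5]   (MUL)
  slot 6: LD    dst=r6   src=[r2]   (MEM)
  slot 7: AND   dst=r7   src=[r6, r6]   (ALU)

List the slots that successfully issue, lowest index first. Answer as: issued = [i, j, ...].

issued = [0, 1, 2, 6]

(0) want 1×MEM +2rd +0wr — yes → AL2|MU2|ME1|BR1|rd5|wr4
(1) want 1×MUL +2rd +1wr — yes → AL2|MU1|ME1|BR1|rd3|wr3
(2) want 1×MUL +2rd +1wr — yes → AL2|MU0|ME1|BR1|rd1|wr2
(3) want 1×ALU +2rd +1wr — RD_PORT → AL2|MU0|ME1|BR1|rd1|wr2
(4) want 1×MEM +2rd +0wr — RD_PORT → AL2|MU0|ME1|BR1|rd1|wr2
(5) want 1×MUL +2rd +1wr — FU → AL2|MU0|ME1|BR1|rd1|wr2
(6) want 1×MEM +1rd +1wr — yes → AL2|MU0|ME0|BR1|rd0|wr1
(7) want 1×ALU +1rd +1wr — RD_PORT → AL2|MU0|ME0|BR1|rd0|wr1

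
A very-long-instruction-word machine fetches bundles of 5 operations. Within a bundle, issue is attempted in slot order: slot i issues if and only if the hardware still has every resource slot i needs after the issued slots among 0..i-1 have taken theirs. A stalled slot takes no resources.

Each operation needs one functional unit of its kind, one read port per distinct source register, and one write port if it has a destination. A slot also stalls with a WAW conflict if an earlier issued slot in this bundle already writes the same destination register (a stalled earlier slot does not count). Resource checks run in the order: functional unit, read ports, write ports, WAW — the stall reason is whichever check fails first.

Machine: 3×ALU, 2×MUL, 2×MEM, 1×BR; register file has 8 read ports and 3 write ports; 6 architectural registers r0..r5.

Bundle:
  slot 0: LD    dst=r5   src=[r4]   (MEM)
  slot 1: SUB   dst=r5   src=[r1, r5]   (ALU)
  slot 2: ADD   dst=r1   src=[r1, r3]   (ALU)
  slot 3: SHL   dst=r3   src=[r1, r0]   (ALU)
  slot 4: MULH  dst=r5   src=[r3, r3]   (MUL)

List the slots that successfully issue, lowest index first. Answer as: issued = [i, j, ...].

issued = [0, 2, 3]

slot 0 (MEM): ISSUE — free A3,Mu2,Ld1,B1 rp7 wp2
slot 1 (ALU): stall WAW — free A3,Mu2,Ld1,B1 rp7 wp2
slot 2 (ALU): ISSUE — free A2,Mu2,Ld1,B1 rp5 wp1
slot 3 (ALU): ISSUE — free A1,Mu2,Ld1,B1 rp3 wp0
slot 4 (MUL): stall WR_PORT — free A1,Mu2,Ld1,B1 rp3 wp0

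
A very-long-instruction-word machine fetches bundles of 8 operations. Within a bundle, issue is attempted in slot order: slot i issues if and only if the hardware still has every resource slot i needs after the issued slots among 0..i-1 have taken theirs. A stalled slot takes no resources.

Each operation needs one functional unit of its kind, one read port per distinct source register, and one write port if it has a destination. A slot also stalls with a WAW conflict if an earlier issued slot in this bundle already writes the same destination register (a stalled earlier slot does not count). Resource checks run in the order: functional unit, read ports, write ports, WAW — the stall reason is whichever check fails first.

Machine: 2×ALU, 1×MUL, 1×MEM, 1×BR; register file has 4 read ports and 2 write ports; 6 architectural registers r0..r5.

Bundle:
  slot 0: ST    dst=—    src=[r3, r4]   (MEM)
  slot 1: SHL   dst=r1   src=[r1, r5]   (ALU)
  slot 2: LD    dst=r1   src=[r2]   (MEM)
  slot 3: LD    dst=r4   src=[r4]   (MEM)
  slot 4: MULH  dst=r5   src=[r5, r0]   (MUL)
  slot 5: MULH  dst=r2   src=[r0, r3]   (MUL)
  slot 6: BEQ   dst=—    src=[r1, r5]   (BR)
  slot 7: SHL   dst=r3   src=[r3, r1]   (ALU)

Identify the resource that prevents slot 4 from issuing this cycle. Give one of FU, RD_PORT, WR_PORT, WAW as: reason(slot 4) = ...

reason(slot 4) = RD_PORT

  0. MEM ⇒ go  {2A/1Mu/0Ld/1B | 2r 2w}
  1. ALU→r1 ⇒ go  {1A/1Mu/0Ld/1B | 0r 1w}
  2. MEM→r1 ⇒ no(FU)  {1A/1Mu/0Ld/1B | 0r 1w}
  3. MEM→r4 ⇒ no(FU)  {1A/1Mu/0Ld/1B | 0r 1w}
  4. MUL→r5 ⇒ no(RD_PORT)  {1A/1Mu/0Ld/1B | 0r 1w}
  5. MUL→r2 ⇒ no(RD_PORT)  {1A/1Mu/0Ld/1B | 0r 1w}
  6. BR ⇒ no(RD_PORT)  {1A/1Mu/0Ld/1B | 0r 1w}
  7. ALU→r3 ⇒ no(RD_PORT)  {1A/1Mu/0Ld/1B | 0r 1w}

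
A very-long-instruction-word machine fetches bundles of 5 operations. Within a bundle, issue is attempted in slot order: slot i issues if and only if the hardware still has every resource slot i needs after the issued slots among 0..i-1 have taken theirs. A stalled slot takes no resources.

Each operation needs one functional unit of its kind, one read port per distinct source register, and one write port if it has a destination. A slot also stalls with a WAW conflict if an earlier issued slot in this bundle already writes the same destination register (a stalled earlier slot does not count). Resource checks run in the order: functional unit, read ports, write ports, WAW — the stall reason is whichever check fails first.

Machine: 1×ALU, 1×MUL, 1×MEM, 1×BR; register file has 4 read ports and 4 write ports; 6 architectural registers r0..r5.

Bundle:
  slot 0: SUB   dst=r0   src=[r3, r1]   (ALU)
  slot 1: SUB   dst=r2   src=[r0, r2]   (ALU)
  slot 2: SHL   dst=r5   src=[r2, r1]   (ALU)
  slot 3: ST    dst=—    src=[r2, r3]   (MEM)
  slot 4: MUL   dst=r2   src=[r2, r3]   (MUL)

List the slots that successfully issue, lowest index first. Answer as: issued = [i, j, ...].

(0) want 1×ALU +2rd +1wr — yes → AL0|MU1|ME1|BR1|rd2|wr3
(1) want 1×ALU +2rd +1wr — FU → AL0|MU1|ME1|BR1|rd2|wr3
(2) want 1×ALU +2rd +1wr — FU → AL0|MU1|ME1|BR1|rd2|wr3
(3) want 1×MEM +2rd +0wr — yes → AL0|MU1|ME0|BR1|rd0|wr3
(4) want 1×MUL +2rd +1wr — RD_PORT → AL0|MU1|ME0|BR1|rd0|wr3

issued = [0, 3]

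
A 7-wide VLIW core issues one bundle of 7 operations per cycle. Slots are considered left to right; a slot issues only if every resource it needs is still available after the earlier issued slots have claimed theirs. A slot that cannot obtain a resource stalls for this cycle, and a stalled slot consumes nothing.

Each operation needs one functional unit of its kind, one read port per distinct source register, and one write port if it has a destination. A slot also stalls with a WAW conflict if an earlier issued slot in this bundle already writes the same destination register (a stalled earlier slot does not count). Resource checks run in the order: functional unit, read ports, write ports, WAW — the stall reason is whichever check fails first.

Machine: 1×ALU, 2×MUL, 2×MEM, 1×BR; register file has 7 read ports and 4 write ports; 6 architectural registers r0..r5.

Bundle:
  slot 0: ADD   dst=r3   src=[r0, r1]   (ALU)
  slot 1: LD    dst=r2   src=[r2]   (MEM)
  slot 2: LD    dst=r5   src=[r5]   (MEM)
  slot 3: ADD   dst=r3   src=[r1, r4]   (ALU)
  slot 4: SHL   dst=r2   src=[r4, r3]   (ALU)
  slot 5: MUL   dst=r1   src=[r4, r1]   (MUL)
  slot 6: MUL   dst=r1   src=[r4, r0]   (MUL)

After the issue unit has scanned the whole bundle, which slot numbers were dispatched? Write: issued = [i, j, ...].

issued = [0, 1, 2, 5]

#0 ALU src=r0,r1 dispatched  <A:0 Mu:2 Ld:2 B:1 rd:5 wr:3>
#1 MEM src=r2 dispatched  <A:0 Mu:2 Ld:1 B:1 rd:4 wr:2>
#2 MEM src=r5 dispatched  <A:0 Mu:2 Ld:0 B:1 rd:3 wr:1>
#3 ALU src=r1,r4 held:FU  <A:0 Mu:2 Ld:0 B:1 rd:3 wr:1>
#4 ALU src=r4,r3 held:FU  <A:0 Mu:2 Ld:0 B:1 rd:3 wr:1>
#5 MUL src=r4,r1 dispatched  <A:0 Mu:1 Ld:0 B:1 rd:1 wr:0>
#6 MUL src=r4,r0 held:RD_PORT  <A:0 Mu:1 Ld:0 B:1 rd:1 wr:0>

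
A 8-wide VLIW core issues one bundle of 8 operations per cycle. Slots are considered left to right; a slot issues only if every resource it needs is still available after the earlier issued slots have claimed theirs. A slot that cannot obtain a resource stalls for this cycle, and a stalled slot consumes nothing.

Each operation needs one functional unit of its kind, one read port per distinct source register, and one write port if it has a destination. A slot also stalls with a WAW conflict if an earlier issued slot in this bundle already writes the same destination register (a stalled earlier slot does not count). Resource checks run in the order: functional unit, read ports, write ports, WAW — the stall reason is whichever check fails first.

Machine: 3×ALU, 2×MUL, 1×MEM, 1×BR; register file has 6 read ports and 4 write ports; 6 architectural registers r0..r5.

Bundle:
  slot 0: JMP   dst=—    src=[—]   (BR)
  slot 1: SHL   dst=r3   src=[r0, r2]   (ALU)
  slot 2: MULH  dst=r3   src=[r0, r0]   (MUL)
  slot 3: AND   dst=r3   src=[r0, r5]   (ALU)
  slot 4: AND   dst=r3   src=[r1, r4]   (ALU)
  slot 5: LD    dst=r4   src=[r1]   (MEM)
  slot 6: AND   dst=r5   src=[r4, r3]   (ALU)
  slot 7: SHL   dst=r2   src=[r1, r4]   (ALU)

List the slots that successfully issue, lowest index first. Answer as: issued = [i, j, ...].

slot 0 (BR): ISSUE — free A3,Mu2,Ld1,B0 rp6 wp4
slot 1 (ALU): ISSUE — free A2,Mu2,Ld1,B0 rp4 wp3
slot 2 (MUL): stall WAW — free A2,Mu2,Ld1,B0 rp4 wp3
slot 3 (ALU): stall WAW — free A2,Mu2,Ld1,B0 rp4 wp3
slot 4 (ALU): stall WAW — free A2,Mu2,Ld1,B0 rp4 wp3
slot 5 (MEM): ISSUE — free A2,Mu2,Ld0,B0 rp3 wp2
slot 6 (ALU): ISSUE — free A1,Mu2,Ld0,B0 rp1 wp1
slot 7 (ALU): stall RD_PORT — free A1,Mu2,Ld0,B0 rp1 wp1

issued = [0, 1, 5, 6]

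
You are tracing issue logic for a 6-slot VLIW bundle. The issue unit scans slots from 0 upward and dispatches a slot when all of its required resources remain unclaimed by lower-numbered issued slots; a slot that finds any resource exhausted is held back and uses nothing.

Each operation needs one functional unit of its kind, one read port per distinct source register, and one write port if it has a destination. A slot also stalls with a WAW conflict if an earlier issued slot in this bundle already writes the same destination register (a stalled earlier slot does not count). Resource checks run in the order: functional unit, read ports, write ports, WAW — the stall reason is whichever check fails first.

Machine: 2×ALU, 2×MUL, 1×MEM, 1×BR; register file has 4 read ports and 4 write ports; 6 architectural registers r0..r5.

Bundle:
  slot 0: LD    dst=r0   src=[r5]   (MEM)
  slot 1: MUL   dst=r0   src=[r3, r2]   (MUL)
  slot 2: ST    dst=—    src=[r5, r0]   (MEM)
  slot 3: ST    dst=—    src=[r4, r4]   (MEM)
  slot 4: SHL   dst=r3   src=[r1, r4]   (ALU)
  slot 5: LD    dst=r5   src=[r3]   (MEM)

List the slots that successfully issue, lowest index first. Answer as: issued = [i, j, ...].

issued = [0, 4]

  0. MEM→r0 ⇒ go  {2A/2Mu/0Ld/1B | 3r 3w}
  1. MUL→r0 ⇒ no(WAW)  {2A/2Mu/0Ld/1B | 3r 3w}
  2. MEM ⇒ no(FU)  {2A/2Mu/0Ld/1B | 3r 3w}
  3. MEM ⇒ no(FU)  {2A/2Mu/0Ld/1B | 3r 3w}
  4. ALU→r3 ⇒ go  {1A/2Mu/0Ld/1B | 1r 2w}
  5. MEM→r5 ⇒ no(FU)  {1A/2Mu/0Ld/1B | 1r 2w}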